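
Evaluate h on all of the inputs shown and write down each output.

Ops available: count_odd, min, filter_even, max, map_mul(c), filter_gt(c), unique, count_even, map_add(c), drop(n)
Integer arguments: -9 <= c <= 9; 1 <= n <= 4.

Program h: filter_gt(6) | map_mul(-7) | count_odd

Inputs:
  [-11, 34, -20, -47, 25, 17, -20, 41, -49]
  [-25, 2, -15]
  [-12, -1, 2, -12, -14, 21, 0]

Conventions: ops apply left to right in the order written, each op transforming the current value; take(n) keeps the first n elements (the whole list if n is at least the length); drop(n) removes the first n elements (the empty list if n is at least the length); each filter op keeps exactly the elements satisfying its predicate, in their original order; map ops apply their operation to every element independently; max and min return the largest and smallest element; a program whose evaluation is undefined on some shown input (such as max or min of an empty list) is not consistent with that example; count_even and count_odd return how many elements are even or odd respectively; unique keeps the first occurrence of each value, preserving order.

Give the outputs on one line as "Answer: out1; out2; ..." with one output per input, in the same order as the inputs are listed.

Execution, op by op:
  [-11, 34, -20, -47, 25, 17, -20, 41, -49] -> [34, 25, 17, 41] -> [-238, -175, -119, -287] -> 3
  [-25, 2, -15] -> [] -> [] -> 0
  [-12, -1, 2, -12, -14, 21, 0] -> [21] -> [-147] -> 1

3; 0; 1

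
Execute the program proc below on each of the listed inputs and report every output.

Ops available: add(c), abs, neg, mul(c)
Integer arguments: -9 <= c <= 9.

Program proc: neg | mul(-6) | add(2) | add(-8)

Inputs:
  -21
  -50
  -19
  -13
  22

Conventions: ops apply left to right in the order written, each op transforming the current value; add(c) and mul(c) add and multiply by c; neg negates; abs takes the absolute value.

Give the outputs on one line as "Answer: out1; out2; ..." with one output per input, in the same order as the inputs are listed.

Execution, op by op:
  -21 -> 21 -> -126 -> -124 -> -132
  -50 -> 50 -> -300 -> -298 -> -306
  -19 -> 19 -> -114 -> -112 -> -120
  -13 -> 13 -> -78 -> -76 -> -84
  22 -> -22 -> 132 -> 134 -> 126

-132; -306; -120; -84; 126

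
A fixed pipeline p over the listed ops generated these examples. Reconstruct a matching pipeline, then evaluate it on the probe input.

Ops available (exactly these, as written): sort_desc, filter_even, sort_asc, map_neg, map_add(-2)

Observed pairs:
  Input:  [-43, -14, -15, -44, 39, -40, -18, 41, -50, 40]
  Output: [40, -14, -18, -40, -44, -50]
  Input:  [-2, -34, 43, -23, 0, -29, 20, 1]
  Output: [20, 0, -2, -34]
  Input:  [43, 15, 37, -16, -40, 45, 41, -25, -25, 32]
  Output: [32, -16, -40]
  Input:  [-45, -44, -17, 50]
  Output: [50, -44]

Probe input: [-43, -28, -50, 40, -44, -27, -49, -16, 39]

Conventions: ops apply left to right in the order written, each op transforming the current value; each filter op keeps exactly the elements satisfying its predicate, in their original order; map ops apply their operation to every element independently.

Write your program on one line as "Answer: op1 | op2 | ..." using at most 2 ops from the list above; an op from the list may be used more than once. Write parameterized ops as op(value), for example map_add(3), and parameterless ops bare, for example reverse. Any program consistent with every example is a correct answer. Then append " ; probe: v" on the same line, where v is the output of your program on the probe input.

filter_even | sort_desc ; probe: [40, -16, -28, -44, -50]

Check, running the answer program on each example:
  [-43, -14, -15, -44, 39, -40, -18, 41, -50, 40] -> [-14, -44, -40, -18, -50, 40] -> [40, -14, -18, -40, -44, -50]
  [-2, -34, 43, -23, 0, -29, 20, 1] -> [-2, -34, 0, 20] -> [20, 0, -2, -34]
  [43, 15, 37, -16, -40, 45, 41, -25, -25, 32] -> [-16, -40, 32] -> [32, -16, -40]
  [-45, -44, -17, 50] -> [-44, 50] -> [50, -44]
  probe: [-43, -28, -50, 40, -44, -27, -49, -16, 39] -> [-28, -50, 40, -44, -16] -> [40, -16, -28, -44, -50]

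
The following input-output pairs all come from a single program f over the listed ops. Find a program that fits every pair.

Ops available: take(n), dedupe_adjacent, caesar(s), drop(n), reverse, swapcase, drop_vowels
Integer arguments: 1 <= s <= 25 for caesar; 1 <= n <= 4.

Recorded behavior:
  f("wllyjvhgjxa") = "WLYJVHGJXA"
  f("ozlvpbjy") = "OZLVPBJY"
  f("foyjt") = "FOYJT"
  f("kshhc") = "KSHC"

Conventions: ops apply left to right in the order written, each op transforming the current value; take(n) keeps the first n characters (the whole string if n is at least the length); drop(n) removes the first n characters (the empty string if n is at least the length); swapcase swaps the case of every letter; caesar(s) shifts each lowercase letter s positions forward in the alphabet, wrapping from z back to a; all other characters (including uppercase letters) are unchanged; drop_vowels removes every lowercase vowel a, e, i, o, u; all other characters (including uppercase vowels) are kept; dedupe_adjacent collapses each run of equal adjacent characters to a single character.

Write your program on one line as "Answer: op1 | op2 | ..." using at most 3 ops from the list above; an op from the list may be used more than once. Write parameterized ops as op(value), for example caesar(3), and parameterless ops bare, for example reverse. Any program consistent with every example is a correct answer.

swapcase | dedupe_adjacent

Check, running the answer program on each example:
  "wllyjvhgjxa" -> "WLLYJVHGJXA" -> "WLYJVHGJXA"
  "ozlvpbjy" -> "OZLVPBJY" -> "OZLVPBJY"
  "foyjt" -> "FOYJT" -> "FOYJT"
  "kshhc" -> "KSHHC" -> "KSHC"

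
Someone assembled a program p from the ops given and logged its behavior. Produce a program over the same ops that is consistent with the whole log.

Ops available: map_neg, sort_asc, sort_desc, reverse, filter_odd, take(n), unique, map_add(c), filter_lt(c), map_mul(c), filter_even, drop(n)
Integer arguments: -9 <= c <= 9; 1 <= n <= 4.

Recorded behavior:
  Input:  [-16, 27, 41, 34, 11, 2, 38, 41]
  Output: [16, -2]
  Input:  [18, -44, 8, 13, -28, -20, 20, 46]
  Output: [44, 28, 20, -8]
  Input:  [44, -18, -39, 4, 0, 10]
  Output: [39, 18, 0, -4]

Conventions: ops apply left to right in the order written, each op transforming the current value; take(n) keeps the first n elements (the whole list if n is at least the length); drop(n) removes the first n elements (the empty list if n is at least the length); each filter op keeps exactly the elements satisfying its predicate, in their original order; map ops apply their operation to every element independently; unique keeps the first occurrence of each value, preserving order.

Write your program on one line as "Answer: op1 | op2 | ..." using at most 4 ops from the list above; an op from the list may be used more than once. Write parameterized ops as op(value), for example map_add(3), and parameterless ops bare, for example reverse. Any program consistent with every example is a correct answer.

sort_desc | filter_lt(9) | map_neg | sort_desc

Check, running the answer program on each example:
  [-16, 27, 41, 34, 11, 2, 38, 41] -> [41, 41, 38, 34, 27, 11, 2, -16] -> [2, -16] -> [-2, 16] -> [16, -2]
  [18, -44, 8, 13, -28, -20, 20, 46] -> [46, 20, 18, 13, 8, -20, -28, -44] -> [8, -20, -28, -44] -> [-8, 20, 28, 44] -> [44, 28, 20, -8]
  [44, -18, -39, 4, 0, 10] -> [44, 10, 4, 0, -18, -39] -> [4, 0, -18, -39] -> [-4, 0, 18, 39] -> [39, 18, 0, -4]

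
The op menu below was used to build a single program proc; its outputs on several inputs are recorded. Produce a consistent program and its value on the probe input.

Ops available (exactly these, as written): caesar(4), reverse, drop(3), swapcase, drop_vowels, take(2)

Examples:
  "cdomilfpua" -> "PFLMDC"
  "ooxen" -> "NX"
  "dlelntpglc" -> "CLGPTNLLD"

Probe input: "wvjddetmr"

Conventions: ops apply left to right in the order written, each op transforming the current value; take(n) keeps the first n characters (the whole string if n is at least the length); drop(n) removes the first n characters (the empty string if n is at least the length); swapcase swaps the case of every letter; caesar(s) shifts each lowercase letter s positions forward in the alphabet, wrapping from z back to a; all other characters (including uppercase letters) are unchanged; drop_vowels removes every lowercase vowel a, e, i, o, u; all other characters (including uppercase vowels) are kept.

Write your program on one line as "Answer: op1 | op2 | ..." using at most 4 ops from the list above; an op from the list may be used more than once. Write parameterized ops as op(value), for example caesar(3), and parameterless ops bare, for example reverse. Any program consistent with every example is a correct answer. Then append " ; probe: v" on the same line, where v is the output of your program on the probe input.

reverse | drop_vowels | swapcase ; probe: "RMTDDJVW"

Check, running the answer program on each example:
  "cdomilfpua" -> "aupflimodc" -> "pflmdc" -> "PFLMDC"
  "ooxen" -> "nexoo" -> "nx" -> "NX"
  "dlelntpglc" -> "clgptnleld" -> "clgptnlld" -> "CLGPTNLLD"
  probe: "wvjddetmr" -> "rmteddjvw" -> "rmtddjvw" -> "RMTDDJVW"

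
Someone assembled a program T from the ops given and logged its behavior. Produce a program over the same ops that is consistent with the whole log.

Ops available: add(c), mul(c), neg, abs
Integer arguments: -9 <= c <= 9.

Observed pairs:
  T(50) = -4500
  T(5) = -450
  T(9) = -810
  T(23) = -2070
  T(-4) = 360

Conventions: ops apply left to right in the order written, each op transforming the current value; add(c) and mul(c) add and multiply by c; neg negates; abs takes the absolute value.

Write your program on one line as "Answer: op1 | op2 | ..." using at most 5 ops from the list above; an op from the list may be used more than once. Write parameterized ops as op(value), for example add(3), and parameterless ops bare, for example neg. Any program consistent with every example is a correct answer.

mul(9) | mul(5) | neg | mul(2)

Check, running the answer program on each example:
  50 -> 450 -> 2250 -> -2250 -> -4500
  5 -> 45 -> 225 -> -225 -> -450
  9 -> 81 -> 405 -> -405 -> -810
  23 -> 207 -> 1035 -> -1035 -> -2070
  -4 -> -36 -> -180 -> 180 -> 360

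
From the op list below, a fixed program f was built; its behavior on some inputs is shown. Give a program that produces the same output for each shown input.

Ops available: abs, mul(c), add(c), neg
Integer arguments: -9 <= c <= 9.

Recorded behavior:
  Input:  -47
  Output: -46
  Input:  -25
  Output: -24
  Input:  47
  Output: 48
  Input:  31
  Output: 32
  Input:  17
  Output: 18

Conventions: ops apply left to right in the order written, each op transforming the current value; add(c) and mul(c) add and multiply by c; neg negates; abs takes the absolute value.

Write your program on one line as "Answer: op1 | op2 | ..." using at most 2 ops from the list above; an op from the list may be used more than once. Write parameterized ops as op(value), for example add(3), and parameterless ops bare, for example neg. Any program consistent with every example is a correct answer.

add(5) | add(-4)

Check, running the answer program on each example:
  -47 -> -42 -> -46
  -25 -> -20 -> -24
  47 -> 52 -> 48
  31 -> 36 -> 32
  17 -> 22 -> 18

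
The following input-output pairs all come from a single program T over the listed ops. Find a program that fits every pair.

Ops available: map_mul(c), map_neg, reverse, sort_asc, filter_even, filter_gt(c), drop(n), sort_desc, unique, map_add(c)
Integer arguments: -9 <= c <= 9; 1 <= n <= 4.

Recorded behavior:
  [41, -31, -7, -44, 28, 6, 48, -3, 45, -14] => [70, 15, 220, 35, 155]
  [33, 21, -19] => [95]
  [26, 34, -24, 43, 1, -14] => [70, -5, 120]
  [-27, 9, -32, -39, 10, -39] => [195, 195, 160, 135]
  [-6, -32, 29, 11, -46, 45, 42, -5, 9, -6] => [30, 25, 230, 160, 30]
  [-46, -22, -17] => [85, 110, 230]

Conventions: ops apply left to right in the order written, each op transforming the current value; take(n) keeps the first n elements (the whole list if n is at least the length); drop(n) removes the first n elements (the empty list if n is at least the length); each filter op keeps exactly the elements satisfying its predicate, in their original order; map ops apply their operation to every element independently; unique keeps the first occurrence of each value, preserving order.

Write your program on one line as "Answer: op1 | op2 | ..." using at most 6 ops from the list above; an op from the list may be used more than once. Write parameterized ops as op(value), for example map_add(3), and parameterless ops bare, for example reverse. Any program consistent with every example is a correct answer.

map_neg | reverse | map_neg | map_mul(-5) | filter_gt(-7)

Check, running the answer program on each example:
  [41, -31, -7, -44, 28, 6, 48, -3, 45, -14] -> [-41, 31, 7, 44, -28, -6, -48, 3, -45, 14] -> [14, -45, 3, -48, -6, -28, 44, 7, 31, -41] -> [-14, 45, -3, 48, 6, 28, -44, -7, -31, 41] -> [70, -225, 15, -240, -30, -140, 220, 35, 155, -205] -> [70, 15, 220, 35, 155]
  [33, 21, -19] -> [-33, -21, 19] -> [19, -21, -33] -> [-19, 21, 33] -> [95, -105, -165] -> [95]
  [26, 34, -24, 43, 1, -14] -> [-26, -34, 24, -43, -1, 14] -> [14, -1, -43, 24, -34, -26] -> [-14, 1, 43, -24, 34, 26] -> [70, -5, -215, 120, -170, -130] -> [70, -5, 120]
  [-27, 9, -32, -39, 10, -39] -> [27, -9, 32, 39, -10, 39] -> [39, -10, 39, 32, -9, 27] -> [-39, 10, -39, -32, 9, -27] -> [195, -50, 195, 160, -45, 135] -> [195, 195, 160, 135]
  [-6, -32, 29, 11, -46, 45, 42, -5, 9, -6] -> [6, 32, -29, -11, 46, -45, -42, 5, -9, 6] -> [6, -9, 5, -42, -45, 46, -11, -29, 32, 6] -> [-6, 9, -5, 42, 45, -46, 11, 29, -32, -6] -> [30, -45, 25, -210, -225, 230, -55, -145, 160, 30] -> [30, 25, 230, 160, 30]
  [-46, -22, -17] -> [46, 22, 17] -> [17, 22, 46] -> [-17, -22, -46] -> [85, 110, 230] -> [85, 110, 230]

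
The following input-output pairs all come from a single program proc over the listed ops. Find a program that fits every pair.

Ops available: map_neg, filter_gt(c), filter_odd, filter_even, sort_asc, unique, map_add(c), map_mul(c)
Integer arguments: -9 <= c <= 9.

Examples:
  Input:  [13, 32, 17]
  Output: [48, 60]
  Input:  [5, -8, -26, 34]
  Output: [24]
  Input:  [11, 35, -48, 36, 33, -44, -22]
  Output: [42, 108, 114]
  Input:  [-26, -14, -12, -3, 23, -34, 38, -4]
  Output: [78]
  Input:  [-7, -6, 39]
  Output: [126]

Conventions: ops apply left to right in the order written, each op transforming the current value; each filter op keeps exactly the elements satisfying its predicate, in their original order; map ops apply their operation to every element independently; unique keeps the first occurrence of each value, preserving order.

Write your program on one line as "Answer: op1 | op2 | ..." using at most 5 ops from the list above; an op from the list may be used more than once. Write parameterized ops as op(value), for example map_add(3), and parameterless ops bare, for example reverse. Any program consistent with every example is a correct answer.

map_add(3) | map_mul(3) | filter_even | filter_gt(8) | sort_asc

Check, running the answer program on each example:
  [13, 32, 17] -> [16, 35, 20] -> [48, 105, 60] -> [48, 60] -> [48, 60] -> [48, 60]
  [5, -8, -26, 34] -> [8, -5, -23, 37] -> [24, -15, -69, 111] -> [24] -> [24] -> [24]
  [11, 35, -48, 36, 33, -44, -22] -> [14, 38, -45, 39, 36, -41, -19] -> [42, 114, -135, 117, 108, -123, -57] -> [42, 114, 108] -> [42, 114, 108] -> [42, 108, 114]
  [-26, -14, -12, -3, 23, -34, 38, -4] -> [-23, -11, -9, 0, 26, -31, 41, -1] -> [-69, -33, -27, 0, 78, -93, 123, -3] -> [0, 78] -> [78] -> [78]
  [-7, -6, 39] -> [-4, -3, 42] -> [-12, -9, 126] -> [-12, 126] -> [126] -> [126]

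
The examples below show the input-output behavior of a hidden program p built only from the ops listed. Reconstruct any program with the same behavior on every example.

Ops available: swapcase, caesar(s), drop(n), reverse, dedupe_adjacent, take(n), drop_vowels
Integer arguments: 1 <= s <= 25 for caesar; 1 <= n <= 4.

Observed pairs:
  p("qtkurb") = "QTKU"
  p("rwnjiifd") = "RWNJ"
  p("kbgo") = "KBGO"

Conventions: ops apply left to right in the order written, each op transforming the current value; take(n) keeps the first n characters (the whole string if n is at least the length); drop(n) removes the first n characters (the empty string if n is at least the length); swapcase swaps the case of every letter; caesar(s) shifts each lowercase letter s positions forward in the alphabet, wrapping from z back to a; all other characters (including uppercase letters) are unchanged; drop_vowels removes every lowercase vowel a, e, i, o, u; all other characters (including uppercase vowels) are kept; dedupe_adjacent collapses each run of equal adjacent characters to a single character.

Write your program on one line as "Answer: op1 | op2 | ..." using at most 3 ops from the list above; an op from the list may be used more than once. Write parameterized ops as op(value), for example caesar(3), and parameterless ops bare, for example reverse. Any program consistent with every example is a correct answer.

take(4) | swapcase

Check, running the answer program on each example:
  "qtkurb" -> "qtku" -> "QTKU"
  "rwnjiifd" -> "rwnj" -> "RWNJ"
  "kbgo" -> "kbgo" -> "KBGO"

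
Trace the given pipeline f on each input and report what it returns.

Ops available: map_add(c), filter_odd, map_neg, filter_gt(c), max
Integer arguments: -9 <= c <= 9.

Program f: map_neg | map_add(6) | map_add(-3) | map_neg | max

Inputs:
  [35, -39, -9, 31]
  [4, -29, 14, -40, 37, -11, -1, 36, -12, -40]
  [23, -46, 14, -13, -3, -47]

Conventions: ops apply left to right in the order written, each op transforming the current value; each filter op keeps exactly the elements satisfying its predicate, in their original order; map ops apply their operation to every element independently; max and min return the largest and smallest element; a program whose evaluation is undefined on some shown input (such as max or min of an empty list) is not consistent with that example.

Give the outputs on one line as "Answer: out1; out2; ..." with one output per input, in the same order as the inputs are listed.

Execution, op by op:
  [35, -39, -9, 31] -> [-35, 39, 9, -31] -> [-29, 45, 15, -25] -> [-32, 42, 12, -28] -> [32, -42, -12, 28] -> 32
  [4, -29, 14, -40, 37, -11, -1, 36, -12, -40] -> [-4, 29, -14, 40, -37, 11, 1, -36, 12, 40] -> [2, 35, -8, 46, -31, 17, 7, -30, 18, 46] -> [-1, 32, -11, 43, -34, 14, 4, -33, 15, 43] -> [1, -32, 11, -43, 34, -14, -4, 33, -15, -43] -> 34
  [23, -46, 14, -13, -3, -47] -> [-23, 46, -14, 13, 3, 47] -> [-17, 52, -8, 19, 9, 53] -> [-20, 49, -11, 16, 6, 50] -> [20, -49, 11, -16, -6, -50] -> 20

32; 34; 20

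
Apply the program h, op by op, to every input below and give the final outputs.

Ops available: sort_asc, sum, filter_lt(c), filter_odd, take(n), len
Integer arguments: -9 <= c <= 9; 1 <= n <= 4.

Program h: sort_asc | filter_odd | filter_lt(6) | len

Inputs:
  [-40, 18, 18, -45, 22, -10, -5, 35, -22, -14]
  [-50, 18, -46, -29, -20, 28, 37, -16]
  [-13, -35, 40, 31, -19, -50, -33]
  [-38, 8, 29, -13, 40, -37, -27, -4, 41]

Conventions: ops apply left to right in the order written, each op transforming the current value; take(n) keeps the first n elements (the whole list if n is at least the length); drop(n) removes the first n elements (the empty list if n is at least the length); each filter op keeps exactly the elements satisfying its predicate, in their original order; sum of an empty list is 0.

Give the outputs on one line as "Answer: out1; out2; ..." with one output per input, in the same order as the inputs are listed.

Execution, op by op:
  [-40, 18, 18, -45, 22, -10, -5, 35, -22, -14] -> [-45, -40, -22, -14, -10, -5, 18, 18, 22, 35] -> [-45, -5, 35] -> [-45, -5] -> 2
  [-50, 18, -46, -29, -20, 28, 37, -16] -> [-50, -46, -29, -20, -16, 18, 28, 37] -> [-29, 37] -> [-29] -> 1
  [-13, -35, 40, 31, -19, -50, -33] -> [-50, -35, -33, -19, -13, 31, 40] -> [-35, -33, -19, -13, 31] -> [-35, -33, -19, -13] -> 4
  [-38, 8, 29, -13, 40, -37, -27, -4, 41] -> [-38, -37, -27, -13, -4, 8, 29, 40, 41] -> [-37, -27, -13, 29, 41] -> [-37, -27, -13] -> 3

2; 1; 4; 3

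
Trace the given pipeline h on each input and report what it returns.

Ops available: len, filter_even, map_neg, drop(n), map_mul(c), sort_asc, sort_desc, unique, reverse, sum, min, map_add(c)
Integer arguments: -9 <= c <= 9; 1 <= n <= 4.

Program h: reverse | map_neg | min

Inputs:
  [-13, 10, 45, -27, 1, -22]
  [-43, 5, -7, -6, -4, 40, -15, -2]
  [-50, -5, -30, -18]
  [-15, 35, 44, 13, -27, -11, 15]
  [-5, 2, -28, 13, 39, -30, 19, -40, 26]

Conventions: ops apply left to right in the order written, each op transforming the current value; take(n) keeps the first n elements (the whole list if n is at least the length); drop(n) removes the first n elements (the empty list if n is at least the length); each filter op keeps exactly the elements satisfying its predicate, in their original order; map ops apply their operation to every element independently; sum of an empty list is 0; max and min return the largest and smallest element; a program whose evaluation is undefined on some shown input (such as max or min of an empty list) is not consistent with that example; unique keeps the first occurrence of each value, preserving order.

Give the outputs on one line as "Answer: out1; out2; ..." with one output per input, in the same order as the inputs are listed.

-45; -40; 5; -44; -39

Execution, op by op:
  [-13, 10, 45, -27, 1, -22] -> [-22, 1, -27, 45, 10, -13] -> [22, -1, 27, -45, -10, 13] -> -45
  [-43, 5, -7, -6, -4, 40, -15, -2] -> [-2, -15, 40, -4, -6, -7, 5, -43] -> [2, 15, -40, 4, 6, 7, -5, 43] -> -40
  [-50, -5, -30, -18] -> [-18, -30, -5, -50] -> [18, 30, 5, 50] -> 5
  [-15, 35, 44, 13, -27, -11, 15] -> [15, -11, -27, 13, 44, 35, -15] -> [-15, 11, 27, -13, -44, -35, 15] -> -44
  [-5, 2, -28, 13, 39, -30, 19, -40, 26] -> [26, -40, 19, -30, 39, 13, -28, 2, -5] -> [-26, 40, -19, 30, -39, -13, 28, -2, 5] -> -39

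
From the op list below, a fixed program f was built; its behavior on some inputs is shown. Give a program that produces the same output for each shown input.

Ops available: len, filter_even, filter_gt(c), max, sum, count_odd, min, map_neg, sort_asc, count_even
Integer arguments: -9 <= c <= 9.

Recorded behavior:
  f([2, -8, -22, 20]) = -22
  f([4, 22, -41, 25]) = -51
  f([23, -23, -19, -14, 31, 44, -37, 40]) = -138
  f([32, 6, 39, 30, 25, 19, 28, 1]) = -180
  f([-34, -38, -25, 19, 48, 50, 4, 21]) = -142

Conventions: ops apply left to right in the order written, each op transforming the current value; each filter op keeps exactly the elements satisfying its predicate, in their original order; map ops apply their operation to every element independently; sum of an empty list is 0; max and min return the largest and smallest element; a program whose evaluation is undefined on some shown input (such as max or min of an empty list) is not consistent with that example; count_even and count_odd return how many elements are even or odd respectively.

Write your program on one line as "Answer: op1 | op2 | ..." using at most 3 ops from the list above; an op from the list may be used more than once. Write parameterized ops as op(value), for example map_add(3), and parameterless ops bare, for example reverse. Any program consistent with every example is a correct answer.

filter_gt(-2) | map_neg | sum

Check, running the answer program on each example:
  [2, -8, -22, 20] -> [2, 20] -> [-2, -20] -> -22
  [4, 22, -41, 25] -> [4, 22, 25] -> [-4, -22, -25] -> -51
  [23, -23, -19, -14, 31, 44, -37, 40] -> [23, 31, 44, 40] -> [-23, -31, -44, -40] -> -138
  [32, 6, 39, 30, 25, 19, 28, 1] -> [32, 6, 39, 30, 25, 19, 28, 1] -> [-32, -6, -39, -30, -25, -19, -28, -1] -> -180
  [-34, -38, -25, 19, 48, 50, 4, 21] -> [19, 48, 50, 4, 21] -> [-19, -48, -50, -4, -21] -> -142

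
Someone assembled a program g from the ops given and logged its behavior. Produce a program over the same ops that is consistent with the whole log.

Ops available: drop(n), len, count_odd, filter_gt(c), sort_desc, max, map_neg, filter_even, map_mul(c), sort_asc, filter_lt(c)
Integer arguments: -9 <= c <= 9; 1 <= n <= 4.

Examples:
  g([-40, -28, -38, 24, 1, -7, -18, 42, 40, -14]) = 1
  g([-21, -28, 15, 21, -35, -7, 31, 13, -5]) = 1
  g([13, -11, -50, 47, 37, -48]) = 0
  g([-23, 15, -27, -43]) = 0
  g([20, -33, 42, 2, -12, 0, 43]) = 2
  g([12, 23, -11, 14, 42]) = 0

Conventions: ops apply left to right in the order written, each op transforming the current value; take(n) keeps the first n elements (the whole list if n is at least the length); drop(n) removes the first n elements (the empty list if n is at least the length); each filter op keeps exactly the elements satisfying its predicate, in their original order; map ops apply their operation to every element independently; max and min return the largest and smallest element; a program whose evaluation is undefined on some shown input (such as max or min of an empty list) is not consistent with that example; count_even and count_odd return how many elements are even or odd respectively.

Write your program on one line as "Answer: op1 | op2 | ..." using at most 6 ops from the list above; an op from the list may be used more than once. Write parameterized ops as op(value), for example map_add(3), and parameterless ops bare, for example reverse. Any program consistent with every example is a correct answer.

filter_lt(4) | sort_desc | map_neg | filter_lt(6) | len

Check, running the answer program on each example:
  [-40, -28, -38, 24, 1, -7, -18, 42, 40, -14] -> [-40, -28, -38, 1, -7, -18, -14] -> [1, -7, -14, -18, -28, -38, -40] -> [-1, 7, 14, 18, 28, 38, 40] -> [-1] -> 1
  [-21, -28, 15, 21, -35, -7, 31, 13, -5] -> [-21, -28, -35, -7, -5] -> [-5, -7, -21, -28, -35] -> [5, 7, 21, 28, 35] -> [5] -> 1
  [13, -11, -50, 47, 37, -48] -> [-11, -50, -48] -> [-11, -48, -50] -> [11, 48, 50] -> [] -> 0
  [-23, 15, -27, -43] -> [-23, -27, -43] -> [-23, -27, -43] -> [23, 27, 43] -> [] -> 0
  [20, -33, 42, 2, -12, 0, 43] -> [-33, 2, -12, 0] -> [2, 0, -12, -33] -> [-2, 0, 12, 33] -> [-2, 0] -> 2
  [12, 23, -11, 14, 42] -> [-11] -> [-11] -> [11] -> [] -> 0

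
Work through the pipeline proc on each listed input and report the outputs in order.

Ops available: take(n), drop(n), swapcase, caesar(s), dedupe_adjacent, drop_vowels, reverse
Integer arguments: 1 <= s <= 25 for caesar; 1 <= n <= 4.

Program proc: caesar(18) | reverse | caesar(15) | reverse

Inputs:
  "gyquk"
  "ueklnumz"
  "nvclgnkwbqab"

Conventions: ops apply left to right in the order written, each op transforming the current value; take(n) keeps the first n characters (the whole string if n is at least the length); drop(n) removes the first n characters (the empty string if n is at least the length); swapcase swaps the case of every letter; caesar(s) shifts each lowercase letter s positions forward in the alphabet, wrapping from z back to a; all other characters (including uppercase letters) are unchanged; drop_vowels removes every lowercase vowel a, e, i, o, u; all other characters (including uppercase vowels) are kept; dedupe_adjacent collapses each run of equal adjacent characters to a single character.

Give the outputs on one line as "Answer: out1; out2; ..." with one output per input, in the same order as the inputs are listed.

"nfxbr"; "blrsubtg"; "ucjsnurdixhi"

Execution, op by op:
  "gyquk" -> "yqimc" -> "cmiqy" -> "rbxfn" -> "nfxbr"
  "ueklnumz" -> "mwcdfmer" -> "remfdcwm" -> "gtbusrlb" -> "blrsubtg"
  "nvclgnkwbqab" -> "fnudyfcotist" -> "tsitocfydunf" -> "ihxidrunsjcu" -> "ucjsnurdixhi"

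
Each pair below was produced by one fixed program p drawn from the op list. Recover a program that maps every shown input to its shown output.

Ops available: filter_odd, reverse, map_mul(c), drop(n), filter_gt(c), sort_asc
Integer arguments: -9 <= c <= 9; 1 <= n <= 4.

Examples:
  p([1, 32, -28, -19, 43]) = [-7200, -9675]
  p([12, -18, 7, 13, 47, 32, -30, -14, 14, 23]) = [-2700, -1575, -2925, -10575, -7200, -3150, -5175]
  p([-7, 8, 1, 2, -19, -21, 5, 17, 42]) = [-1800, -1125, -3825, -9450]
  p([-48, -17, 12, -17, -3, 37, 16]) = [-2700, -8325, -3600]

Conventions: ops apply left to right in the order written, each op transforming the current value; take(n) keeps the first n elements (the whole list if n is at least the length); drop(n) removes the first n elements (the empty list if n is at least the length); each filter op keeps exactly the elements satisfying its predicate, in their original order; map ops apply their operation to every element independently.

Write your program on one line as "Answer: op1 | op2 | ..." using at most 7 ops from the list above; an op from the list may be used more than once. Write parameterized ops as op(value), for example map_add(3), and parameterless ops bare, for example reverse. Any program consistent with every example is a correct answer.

reverse | filter_gt(3) | map_mul(5) | map_mul(9) | reverse | map_mul(-5)

Check, running the answer program on each example:
  [1, 32, -28, -19, 43] -> [43, -19, -28, 32, 1] -> [43, 32] -> [215, 160] -> [1935, 1440] -> [1440, 1935] -> [-7200, -9675]
  [12, -18, 7, 13, 47, 32, -30, -14, 14, 23] -> [23, 14, -14, -30, 32, 47, 13, 7, -18, 12] -> [23, 14, 32, 47, 13, 7, 12] -> [115, 70, 160, 235, 65, 35, 60] -> [1035, 630, 1440, 2115, 585, 315, 540] -> [540, 315, 585, 2115, 1440, 630, 1035] -> [-2700, -1575, -2925, -10575, -7200, -3150, -5175]
  [-7, 8, 1, 2, -19, -21, 5, 17, 42] -> [42, 17, 5, -21, -19, 2, 1, 8, -7] -> [42, 17, 5, 8] -> [210, 85, 25, 40] -> [1890, 765, 225, 360] -> [360, 225, 765, 1890] -> [-1800, -1125, -3825, -9450]
  [-48, -17, 12, -17, -3, 37, 16] -> [16, 37, -3, -17, 12, -17, -48] -> [16, 37, 12] -> [80, 185, 60] -> [720, 1665, 540] -> [540, 1665, 720] -> [-2700, -8325, -3600]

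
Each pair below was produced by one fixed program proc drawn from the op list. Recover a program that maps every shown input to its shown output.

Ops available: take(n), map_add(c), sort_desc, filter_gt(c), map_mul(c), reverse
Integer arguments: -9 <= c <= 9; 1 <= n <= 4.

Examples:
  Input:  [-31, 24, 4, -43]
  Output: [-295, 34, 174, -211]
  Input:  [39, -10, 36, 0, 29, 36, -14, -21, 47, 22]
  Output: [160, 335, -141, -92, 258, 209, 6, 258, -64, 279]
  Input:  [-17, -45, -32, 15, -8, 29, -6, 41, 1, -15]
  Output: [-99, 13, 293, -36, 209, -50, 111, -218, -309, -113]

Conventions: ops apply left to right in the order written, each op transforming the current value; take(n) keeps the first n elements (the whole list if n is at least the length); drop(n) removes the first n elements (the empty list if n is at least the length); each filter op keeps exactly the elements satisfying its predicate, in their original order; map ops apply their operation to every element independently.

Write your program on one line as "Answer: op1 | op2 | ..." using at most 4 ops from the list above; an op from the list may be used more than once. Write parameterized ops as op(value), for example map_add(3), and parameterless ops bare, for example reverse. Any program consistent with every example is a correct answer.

map_mul(-7) | map_mul(-1) | map_add(6) | reverse

Check, running the answer program on each example:
  [-31, 24, 4, -43] -> [217, -168, -28, 301] -> [-217, 168, 28, -301] -> [-211, 174, 34, -295] -> [-295, 34, 174, -211]
  [39, -10, 36, 0, 29, 36, -14, -21, 47, 22] -> [-273, 70, -252, 0, -203, -252, 98, 147, -329, -154] -> [273, -70, 252, 0, 203, 252, -98, -147, 329, 154] -> [279, -64, 258, 6, 209, 258, -92, -141, 335, 160] -> [160, 335, -141, -92, 258, 209, 6, 258, -64, 279]
  [-17, -45, -32, 15, -8, 29, -6, 41, 1, -15] -> [119, 315, 224, -105, 56, -203, 42, -287, -7, 105] -> [-119, -315, -224, 105, -56, 203, -42, 287, 7, -105] -> [-113, -309, -218, 111, -50, 209, -36, 293, 13, -99] -> [-99, 13, 293, -36, 209, -50, 111, -218, -309, -113]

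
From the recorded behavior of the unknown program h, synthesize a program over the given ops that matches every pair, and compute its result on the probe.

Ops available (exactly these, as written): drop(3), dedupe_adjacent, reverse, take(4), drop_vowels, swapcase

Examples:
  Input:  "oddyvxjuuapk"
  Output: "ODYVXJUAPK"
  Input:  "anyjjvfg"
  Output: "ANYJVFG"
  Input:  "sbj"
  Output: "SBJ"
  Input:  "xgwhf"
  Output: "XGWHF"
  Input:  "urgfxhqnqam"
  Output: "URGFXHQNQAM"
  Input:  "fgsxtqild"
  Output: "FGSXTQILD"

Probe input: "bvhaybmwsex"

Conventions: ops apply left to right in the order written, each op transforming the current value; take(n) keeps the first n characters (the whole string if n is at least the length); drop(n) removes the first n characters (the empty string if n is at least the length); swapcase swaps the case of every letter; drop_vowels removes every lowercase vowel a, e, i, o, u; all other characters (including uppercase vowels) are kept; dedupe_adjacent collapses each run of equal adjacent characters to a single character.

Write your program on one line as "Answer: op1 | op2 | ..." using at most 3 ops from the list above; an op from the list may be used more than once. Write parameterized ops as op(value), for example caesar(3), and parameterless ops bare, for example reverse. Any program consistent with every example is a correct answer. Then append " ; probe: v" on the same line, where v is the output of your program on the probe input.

dedupe_adjacent | swapcase ; probe: "BVHAYBMWSEX"

Check, running the answer program on each example:
  "oddyvxjuuapk" -> "odyvxjuapk" -> "ODYVXJUAPK"
  "anyjjvfg" -> "anyjvfg" -> "ANYJVFG"
  "sbj" -> "sbj" -> "SBJ"
  "xgwhf" -> "xgwhf" -> "XGWHF"
  "urgfxhqnqam" -> "urgfxhqnqam" -> "URGFXHQNQAM"
  "fgsxtqild" -> "fgsxtqild" -> "FGSXTQILD"
  probe: "bvhaybmwsex" -> "bvhaybmwsex" -> "BVHAYBMWSEX"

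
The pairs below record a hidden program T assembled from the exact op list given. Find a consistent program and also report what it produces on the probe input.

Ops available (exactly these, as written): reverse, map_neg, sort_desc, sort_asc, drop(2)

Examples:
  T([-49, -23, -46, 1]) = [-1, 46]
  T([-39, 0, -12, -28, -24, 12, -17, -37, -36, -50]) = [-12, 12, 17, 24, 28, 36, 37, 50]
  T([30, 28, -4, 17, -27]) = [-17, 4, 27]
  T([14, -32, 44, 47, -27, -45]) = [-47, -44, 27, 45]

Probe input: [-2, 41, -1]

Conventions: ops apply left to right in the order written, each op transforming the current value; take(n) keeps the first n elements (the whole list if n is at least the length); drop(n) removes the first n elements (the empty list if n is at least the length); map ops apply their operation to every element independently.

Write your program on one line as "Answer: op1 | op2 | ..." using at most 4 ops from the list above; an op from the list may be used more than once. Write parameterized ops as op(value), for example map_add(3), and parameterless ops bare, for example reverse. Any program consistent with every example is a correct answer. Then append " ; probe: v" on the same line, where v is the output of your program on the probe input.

map_neg | drop(2) | sort_asc ; probe: [1]

Check, running the answer program on each example:
  [-49, -23, -46, 1] -> [49, 23, 46, -1] -> [46, -1] -> [-1, 46]
  [-39, 0, -12, -28, -24, 12, -17, -37, -36, -50] -> [39, 0, 12, 28, 24, -12, 17, 37, 36, 50] -> [12, 28, 24, -12, 17, 37, 36, 50] -> [-12, 12, 17, 24, 28, 36, 37, 50]
  [30, 28, -4, 17, -27] -> [-30, -28, 4, -17, 27] -> [4, -17, 27] -> [-17, 4, 27]
  [14, -32, 44, 47, -27, -45] -> [-14, 32, -44, -47, 27, 45] -> [-44, -47, 27, 45] -> [-47, -44, 27, 45]
  probe: [-2, 41, -1] -> [2, -41, 1] -> [1] -> [1]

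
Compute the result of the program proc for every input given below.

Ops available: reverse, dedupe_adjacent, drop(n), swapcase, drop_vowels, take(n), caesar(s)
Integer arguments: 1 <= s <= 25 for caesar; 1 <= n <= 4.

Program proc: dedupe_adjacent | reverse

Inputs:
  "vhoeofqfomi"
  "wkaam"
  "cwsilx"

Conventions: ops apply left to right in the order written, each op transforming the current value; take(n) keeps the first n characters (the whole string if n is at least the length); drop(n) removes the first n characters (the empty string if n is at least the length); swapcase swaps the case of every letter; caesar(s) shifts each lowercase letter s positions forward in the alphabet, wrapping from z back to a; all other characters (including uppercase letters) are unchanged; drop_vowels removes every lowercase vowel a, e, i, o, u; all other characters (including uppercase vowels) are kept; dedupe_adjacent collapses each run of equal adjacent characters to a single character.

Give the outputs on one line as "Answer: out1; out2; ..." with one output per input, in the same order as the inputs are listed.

"imofqfoeohv"; "makw"; "xliswc"

Execution, op by op:
  "vhoeofqfomi" -> "vhoeofqfomi" -> "imofqfoeohv"
  "wkaam" -> "wkam" -> "makw"
  "cwsilx" -> "cwsilx" -> "xliswc"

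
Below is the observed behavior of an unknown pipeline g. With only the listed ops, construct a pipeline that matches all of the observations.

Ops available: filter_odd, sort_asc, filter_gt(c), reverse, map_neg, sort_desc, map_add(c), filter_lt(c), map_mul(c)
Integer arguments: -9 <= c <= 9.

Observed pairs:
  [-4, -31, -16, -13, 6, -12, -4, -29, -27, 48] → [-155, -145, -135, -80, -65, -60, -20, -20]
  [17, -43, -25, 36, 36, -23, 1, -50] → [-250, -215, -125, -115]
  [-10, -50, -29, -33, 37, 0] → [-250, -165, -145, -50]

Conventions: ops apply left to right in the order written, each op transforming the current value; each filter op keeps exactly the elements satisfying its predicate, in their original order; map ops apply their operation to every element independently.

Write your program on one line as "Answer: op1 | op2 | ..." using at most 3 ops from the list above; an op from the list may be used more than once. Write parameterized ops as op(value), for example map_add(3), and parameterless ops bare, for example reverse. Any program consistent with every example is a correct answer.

map_mul(5) | filter_lt(-3) | sort_asc

Check, running the answer program on each example:
  [-4, -31, -16, -13, 6, -12, -4, -29, -27, 48] -> [-20, -155, -80, -65, 30, -60, -20, -145, -135, 240] -> [-20, -155, -80, -65, -60, -20, -145, -135] -> [-155, -145, -135, -80, -65, -60, -20, -20]
  [17, -43, -25, 36, 36, -23, 1, -50] -> [85, -215, -125, 180, 180, -115, 5, -250] -> [-215, -125, -115, -250] -> [-250, -215, -125, -115]
  [-10, -50, -29, -33, 37, 0] -> [-50, -250, -145, -165, 185, 0] -> [-50, -250, -145, -165] -> [-250, -165, -145, -50]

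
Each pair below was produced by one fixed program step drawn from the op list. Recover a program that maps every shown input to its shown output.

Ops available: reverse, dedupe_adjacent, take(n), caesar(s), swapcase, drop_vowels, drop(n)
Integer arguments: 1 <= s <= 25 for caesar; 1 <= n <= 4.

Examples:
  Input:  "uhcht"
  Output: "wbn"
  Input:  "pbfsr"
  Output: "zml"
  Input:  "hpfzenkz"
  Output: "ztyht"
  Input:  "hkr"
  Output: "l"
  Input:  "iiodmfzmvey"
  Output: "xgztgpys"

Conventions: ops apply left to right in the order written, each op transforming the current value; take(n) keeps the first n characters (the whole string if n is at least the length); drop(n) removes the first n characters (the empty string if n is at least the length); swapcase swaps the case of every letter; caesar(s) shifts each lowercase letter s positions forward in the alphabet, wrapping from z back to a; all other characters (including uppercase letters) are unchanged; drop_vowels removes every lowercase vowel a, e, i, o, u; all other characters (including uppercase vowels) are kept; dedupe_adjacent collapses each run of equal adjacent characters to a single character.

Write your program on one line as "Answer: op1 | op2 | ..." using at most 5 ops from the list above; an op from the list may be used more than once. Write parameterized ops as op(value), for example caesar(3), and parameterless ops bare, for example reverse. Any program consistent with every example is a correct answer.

caesar(19) | caesar(13) | drop(2) | caesar(14) | drop_vowels

Check, running the answer program on each example:
  "uhcht" -> "navam" -> "aninz" -> "inz" -> "wbn" -> "wbn"
  "pbfsr" -> "iuylk" -> "vhlyx" -> "lyx" -> "zml" -> "zml"
  "hpfzenkz" -> "aiysxgds" -> "nvlfktqf" -> "lfktqf" -> "ztyhet" -> "ztyht"
  "hkr" -> "adk" -> "nqx" -> "x" -> "l" -> "l"
  "iiodmfzmvey" -> "bbhwfysfoxr" -> "ooujslfsbke" -> "ujslfsbke" -> "ixgztgpys" -> "xgztgpys"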